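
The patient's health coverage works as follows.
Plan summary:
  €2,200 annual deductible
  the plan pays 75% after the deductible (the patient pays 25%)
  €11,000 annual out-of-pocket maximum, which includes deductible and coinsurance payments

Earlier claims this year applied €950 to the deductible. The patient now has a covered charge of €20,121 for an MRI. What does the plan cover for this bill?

€14,153.25

€950 of the €2,200 deductible is already met, leaving €1,250.
That leaves €20,121 − €1,250 = €18,871 for coinsurance.
Coinsurance: €18,871 × 25% = €4,717.75.
So the patient owes €1,250 + €4,717.75 = €5,967.75 before any cap.
Total out-of-pocket so far would be €950 + €5,967.75 = €6,917.75, below the €11,000 cap — no reduction.
The plan picks up €20,121 − €5,967.75 = €14,153.25.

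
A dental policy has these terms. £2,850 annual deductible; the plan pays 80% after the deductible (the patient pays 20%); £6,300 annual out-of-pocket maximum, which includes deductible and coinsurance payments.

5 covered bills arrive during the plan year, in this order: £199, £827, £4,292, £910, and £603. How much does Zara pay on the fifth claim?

£120.60

#1 (£199): all of it applies to the deductible. Patient owes £199 (running OOP £199).
#2 (£827): fully absorbed by the deductible. Patient owes £827 (running OOP £1,026).
#3 (£4,292): £1,824 finishes the deductible; £2,468 goes to coinsurance; coinsurance £2,468 × 20% = £493.60. Cost to patient: £2,317.60. OOP to date £3,343.60.
#4 (£910): 20% coinsurance on £910 = £182. Patient pays £182; OOP now £3,525.60.
#5 (£603): deductible met; 20% of £603 = £120.60. Patient pays £120.60; OOP now £3,646.20.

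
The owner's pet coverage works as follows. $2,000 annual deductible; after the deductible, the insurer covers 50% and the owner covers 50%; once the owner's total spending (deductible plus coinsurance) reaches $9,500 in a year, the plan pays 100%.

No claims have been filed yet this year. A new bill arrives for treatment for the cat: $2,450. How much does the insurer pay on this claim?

Deductible not yet touched, so the first $2,000 of the bill goes to the deductible.
After the $2,000 deductible portion, $2,450 − $2,000 = $450 is subject to coinsurance.
Owner's 50% share of $450 is $225.
So the owner owes $2,000 + $225 = $2,225 before any cap.
Year-to-date out-of-pocket becomes $0 + $2,225 = $2,225, still under the $9,500 maximum, so no cap applies.
The insurer covers the remainder: $2,450 − $2,225 = $225.

$225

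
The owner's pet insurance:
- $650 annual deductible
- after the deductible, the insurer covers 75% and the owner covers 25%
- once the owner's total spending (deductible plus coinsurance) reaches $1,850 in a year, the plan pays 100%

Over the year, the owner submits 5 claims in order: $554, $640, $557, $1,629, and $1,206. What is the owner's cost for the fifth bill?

Bill 1, $554: fully absorbed by the deductible. Owner owes $554 (running OOP $554).
Bill 2, $640: $96 finishes the deductible; $544 goes to coinsurance; owner's 25% is $136. Owner pays $232; OOP now $786.
Bill 3, $557: 25% coinsurance on $557 = $139.25. Cost to owner: $139.25. OOP to date $925.25.
Bill 4, $1,629: deductible already satisfied, so owner's share is 25% × $1,629 = $407.25. Owner pays $407.25; OOP now $1,332.50.
Bill 5, $1,206: 25% coinsurance on $1,206 = $301.50. Owner pays $301.50; OOP now $1,634.

$301.50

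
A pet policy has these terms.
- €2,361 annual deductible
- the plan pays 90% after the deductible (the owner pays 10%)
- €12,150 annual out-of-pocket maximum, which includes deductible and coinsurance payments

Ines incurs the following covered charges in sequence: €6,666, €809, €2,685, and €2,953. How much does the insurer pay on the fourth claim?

#1 (€6,666): €2,361 finishes the deductible; €4,305 goes to coinsurance; owner's 10% is €430.50. Owner pays €2,791.50; OOP now €2,791.50. Plan pays €6,666 − €2,791.50 = €3,874.50.
#2 (€809): deductible met; 10% of €809 = €80.90. Owner owes €80.90 (running OOP €2,872.40). Insurer: €809 − €80.90 = €728.10.
#3 (€2,685): deductible met; 10% of €2,685 = €268.50. Owner owes €268.50 (running OOP €3,140.90). Plan pays €2,685 − €268.50 = €2,416.50.
#4 (€2,953): 10% coinsurance on €2,953 = €295.30. Owner pays €295.30; OOP now €3,436.20. Insurer: €2,953 − €295.30 = €2,657.70.

€2,657.70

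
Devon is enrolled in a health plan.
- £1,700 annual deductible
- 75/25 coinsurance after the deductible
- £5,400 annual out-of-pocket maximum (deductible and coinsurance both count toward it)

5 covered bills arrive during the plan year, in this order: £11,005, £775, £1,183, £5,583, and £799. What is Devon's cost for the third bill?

£295.75

Claim 1 — £11,005: deductible takes £1,700, £9,305 remains; 25% of £9,305 = £2,326.25. Cost to patient: £4,026.25. OOP to date £4,026.25.
Claim 2 — £775: deductible already satisfied, so patient's share is 25% × £775 = £193.75. Patient pays £193.75; OOP now £4,220.
Claim 3 — £1,183: deductible met; 25% of £1,183 = £295.75. Cost to patient: £295.75. OOP to date £4,515.75.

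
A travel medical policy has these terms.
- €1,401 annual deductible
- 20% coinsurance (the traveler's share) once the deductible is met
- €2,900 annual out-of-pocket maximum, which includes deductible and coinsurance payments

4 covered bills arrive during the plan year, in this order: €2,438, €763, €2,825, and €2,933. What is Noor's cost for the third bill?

€565

Bill 1, €2,438: €1,401 finishes the deductible; €1,037 goes to coinsurance; coinsurance €1,037 × 20% = €207.40. Traveler pays €1,608.40; OOP now €1,608.40.
Bill 2, €763: deductible met; 20% of €763 = €152.60. Traveler owes €152.60 (running OOP €1,761).
Bill 3, €2,825: deductible already satisfied, so traveler's share is 20% × €2,825 = €565. Traveler owes €565 (running OOP €2,326).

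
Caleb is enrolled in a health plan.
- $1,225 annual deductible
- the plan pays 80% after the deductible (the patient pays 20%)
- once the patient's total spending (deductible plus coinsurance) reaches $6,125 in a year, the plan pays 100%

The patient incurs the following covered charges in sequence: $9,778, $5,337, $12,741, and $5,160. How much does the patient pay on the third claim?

Claim 1 ($9,778): $1,225 to deductible, leaving $8,553; 20% of $8,553 = $1,710.60. Patient pays $2,935.60; OOP now $2,935.60.
Claim 2 ($5,337): 20% coinsurance on $5,337 = $1,067.40. Cost to patient: $1,067.40. OOP to date $4,003.
Claim 3 ($12,741): deductible already satisfied, so patient's share is 20% × $12,741 = $2,548.20. OOP would hit $6,551.20 > $6,125, so the cap limits the patient to $6,125 − $4,003 = $2,122.

$2,122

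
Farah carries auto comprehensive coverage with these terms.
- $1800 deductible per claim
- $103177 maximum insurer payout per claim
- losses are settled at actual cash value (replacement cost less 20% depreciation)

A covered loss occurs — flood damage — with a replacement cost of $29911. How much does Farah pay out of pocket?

Depreciate 20%: the covered value is $29911 × 0.8 = $23928.80.
Subtract the deductible: $23928.80 − $1800 = $22128.80.
$22128.80 is within the $103177 limit, so the insurer pays $22128.80.
The policyholder bears the rest of the original loss: $29911 − $22128.80 = $7782.20.

$7782.20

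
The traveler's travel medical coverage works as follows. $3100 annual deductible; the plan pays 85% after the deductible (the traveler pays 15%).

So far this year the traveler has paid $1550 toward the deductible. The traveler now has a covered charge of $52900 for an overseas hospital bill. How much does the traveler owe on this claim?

$9252.50

Deductible still to meet: $3100 − $1550 = $1550.
That leaves $52900 − $1550 = $51350 for coinsurance.
Coinsurance: $51350 × 15% = $7702.50.
So the traveler owes $1550 + $7702.50 = $9252.50.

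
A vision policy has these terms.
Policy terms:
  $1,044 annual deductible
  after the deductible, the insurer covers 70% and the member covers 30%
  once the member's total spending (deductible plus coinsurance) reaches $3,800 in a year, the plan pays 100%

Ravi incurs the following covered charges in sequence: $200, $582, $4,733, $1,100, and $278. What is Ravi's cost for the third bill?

Bill 1, $200: fully absorbed by the deductible. Cost to member: $200. OOP to date $200.
Bill 2, $582: all of it applies to the deductible. Member owes $582 (running OOP $782).
Bill 3, $4,733: deductible takes $262, $4,471 remains; coinsurance $4,471 × 30% = $1,341.30. Cost to member: $1,603.30. OOP to date $2,385.30.

$1,603.30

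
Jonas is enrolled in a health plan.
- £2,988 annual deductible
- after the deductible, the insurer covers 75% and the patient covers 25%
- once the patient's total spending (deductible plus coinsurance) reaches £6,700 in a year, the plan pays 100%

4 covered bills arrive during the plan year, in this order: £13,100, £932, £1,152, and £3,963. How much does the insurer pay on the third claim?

£864

#1 (£13,100): £2,988 finishes the deductible; £10,112 goes to coinsurance; coinsurance £10,112 × 25% = £2,528. Patient pays £5,516; OOP now £5,516. Plan pays £13,100 − £5,516 = £7,584.
#2 (£932): deductible already satisfied, so patient's share is 25% × £932 = £233. Patient pays £233; OOP now £5,749. Insurer: £932 − £233 = £699.
#3 (£1,152): deductible met; 25% of £1,152 = £288. Cost to patient: £288. OOP to date £6,037. Plan pays £1,152 − £288 = £864.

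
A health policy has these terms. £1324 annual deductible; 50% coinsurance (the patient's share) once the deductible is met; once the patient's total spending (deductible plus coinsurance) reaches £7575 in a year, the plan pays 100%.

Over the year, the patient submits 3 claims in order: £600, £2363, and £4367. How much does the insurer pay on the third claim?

#1 (£600): fully absorbed by the deductible. Patient owes £600 (running OOP £600). Plan pays £600 − £600 = £0.
#2 (£2363): deductible takes £724, £1639 remains; coinsurance £1639 × 50% = £819.50. Patient pays £1543.50; OOP now £2143.50. Plan pays £2363 − £1543.50 = £819.50.
#3 (£4367): deductible met; 50% of £4367 = £2183.50. Cost to patient: £2183.50. OOP to date £4327. Plan pays £4367 − £2183.50 = £2183.50.

£2183.50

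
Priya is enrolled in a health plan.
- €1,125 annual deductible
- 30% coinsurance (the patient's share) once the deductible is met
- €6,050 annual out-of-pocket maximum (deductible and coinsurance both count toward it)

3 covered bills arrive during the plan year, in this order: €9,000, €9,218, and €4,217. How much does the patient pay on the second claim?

Claim 1 — €9,000: €1,125 to deductible, leaving €7,875; coinsurance €7,875 × 30% = €2,362.50. Cost to patient: €3,487.50. OOP to date €3,487.50.
Claim 2 — €9,218: deductible met; 30% of €9,218 = €2,765.40. Adding that to €3,487.50 gives €6,252.90, past the €6,050 cap; patient pays only €6,050 − €3,487.50 = €2,562.50.

€2,562.50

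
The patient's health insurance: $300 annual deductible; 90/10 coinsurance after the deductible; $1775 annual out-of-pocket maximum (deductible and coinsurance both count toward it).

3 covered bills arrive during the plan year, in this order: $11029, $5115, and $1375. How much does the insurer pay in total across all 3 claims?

$15744

Claim 1 ($11029): deductible takes $300, $10729 remains; patient's 10% is $1072.90. Patient owes $1372.90 (running OOP $1372.90). Insurer: $11029 − $1372.90 = $9656.10.
Claim 2 ($5115): 10% coinsurance on $5115 = $511.50. That would push OOP to $1884.40, over the $1775 cap, so patient pays $1775 − $1372.90 = $402.10. Plan pays $5115 − $402.10 = $4712.90.
Claim 3 ($1375): deductible met; 10% of $1375 = $137.50. OOP would hit $1912.50 > $1775, so the cap limits the patient to $1775 − $1775 = $0. Plan pays $1375 − $0 = $1375.
Insurer total = bills − patient's total = $17519 − $1775 = $15744.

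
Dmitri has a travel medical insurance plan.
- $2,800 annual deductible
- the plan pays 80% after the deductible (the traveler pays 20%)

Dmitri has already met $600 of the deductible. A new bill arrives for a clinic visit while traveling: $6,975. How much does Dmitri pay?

$3,155

$600 of the $2,800 deductible is already met, leaving $2,200.
The remaining $4,775 (= $6,975 − $2,200) moves to coinsurance.
20% of $4,775 = $955 falls to the traveler.
Traveler responsibility: $2,200 + $955 = $3,155.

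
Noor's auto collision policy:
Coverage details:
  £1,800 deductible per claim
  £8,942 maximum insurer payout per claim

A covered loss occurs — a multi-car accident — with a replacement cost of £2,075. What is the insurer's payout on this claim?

£275

Subtract the deductible: £2,075 − £1,800 = £275.
£275 is within the £8,942 limit, so the insurer pays £275.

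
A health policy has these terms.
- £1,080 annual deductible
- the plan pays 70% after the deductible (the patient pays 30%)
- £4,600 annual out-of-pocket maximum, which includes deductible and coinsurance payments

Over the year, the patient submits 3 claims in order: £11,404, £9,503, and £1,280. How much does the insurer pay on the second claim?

Bill 1, £11,404: deductible takes £1,080, £10,324 remains; patient's 30% is £3,097.20. Cost to patient: £4,177.20. OOP to date £4,177.20. Plan pays £11,404 − £4,177.20 = £7,226.80.
Bill 2, £9,503: deductible already satisfied, so patient's share is 30% × £9,503 = £2,850.90. OOP would hit £7,028.10 > £4,600, so the cap limits the patient to £4,600 − £4,177.20 = £422.80. Plan pays £9,503 − £422.80 = £9,080.20.

£9,080.20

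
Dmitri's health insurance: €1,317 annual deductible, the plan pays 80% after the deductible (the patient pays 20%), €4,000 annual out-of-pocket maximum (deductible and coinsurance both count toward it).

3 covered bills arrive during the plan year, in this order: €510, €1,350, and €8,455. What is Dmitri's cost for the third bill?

€1,691

Claim 1 (€510): fully absorbed by the deductible. Cost to patient: €510. OOP to date €510.
Claim 2 (€1,350): deductible takes €807, €543 remains; patient's 20% is €108.60. Cost to patient: €915.60. OOP to date €1,425.60.
Claim 3 (€8,455): deductible already satisfied, so patient's share is 20% × €8,455 = €1,691. Patient pays €1,691; OOP now €3,116.60.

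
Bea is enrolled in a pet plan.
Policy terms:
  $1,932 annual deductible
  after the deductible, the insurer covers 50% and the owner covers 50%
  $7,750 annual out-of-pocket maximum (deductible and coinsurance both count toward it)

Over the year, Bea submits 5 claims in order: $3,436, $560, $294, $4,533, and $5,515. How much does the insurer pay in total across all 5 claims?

$6,588

Bill 1, $3,436: deductible takes $1,932, $1,504 remains; owner's 50% is $752. Owner owes $2,684 (running OOP $2,684). Plan pays $3,436 − $2,684 = $752.
Bill 2, $560: deductible met; 50% of $560 = $280. Owner pays $280; OOP now $2,964. Plan pays $560 − $280 = $280.
Bill 3, $294: deductible already satisfied, so owner's share is 50% × $294 = $147. Owner pays $147; OOP now $3,111. Plan pays $294 − $147 = $147.
Bill 4, $4,533: 50% coinsurance on $4,533 = $2,266.50. Cost to owner: $2,266.50. OOP to date $5,377.50. Plan pays $4,533 − $2,266.50 = $2,266.50.
Bill 5, $5,515: 50% coinsurance on $5,515 = $2,757.50. OOP would hit $8,135 > $7,750, so the cap limits the owner to $7,750 − $5,377.50 = $2,372.50. Plan pays $5,515 − $2,372.50 = $3,142.50.
Insurer total = bills − owner's total = $14,338 − $7,750 = $6,588.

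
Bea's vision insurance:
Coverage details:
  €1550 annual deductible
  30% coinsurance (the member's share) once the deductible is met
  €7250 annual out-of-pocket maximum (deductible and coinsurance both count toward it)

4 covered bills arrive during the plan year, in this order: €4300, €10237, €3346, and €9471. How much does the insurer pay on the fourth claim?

Claim 1 (€4300): deductible takes €1550, €2750 remains; member's 30% is €825. Cost to member: €2375. OOP to date €2375. Plan pays €4300 − €2375 = €1925.
Claim 2 (€10237): deductible already satisfied, so member's share is 30% × €10237 = €3071.10. Member pays €3071.10; OOP now €5446.10. Insurer: €10237 − €3071.10 = €7165.90.
Claim 3 (€3346): deductible already satisfied, so member's share is 30% × €3346 = €1003.80. Member owes €1003.80 (running OOP €6449.90). Plan pays €3346 − €1003.80 = €2342.20.
Claim 4 (€9471): 30% coinsurance on €9471 = €2841.30. OOP would hit €9291.20 > €7250, so the cap limits the member to €7250 − €6449.90 = €800.10. Insurer: €9471 − €800.10 = €8670.90.

€8670.90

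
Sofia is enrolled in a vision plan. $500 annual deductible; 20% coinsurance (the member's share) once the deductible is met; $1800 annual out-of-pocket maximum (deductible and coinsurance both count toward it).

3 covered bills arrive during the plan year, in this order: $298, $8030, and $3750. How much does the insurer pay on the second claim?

#1 ($298): fully absorbed by the deductible. Member owes $298 (running OOP $298). Plan pays $298 − $298 = $0.
#2 ($8030): $202 finishes the deductible; $7828 goes to coinsurance; 20% of $7828 = $1565.60. Together that's $202 + $1565.60 = $1767.60. That would push OOP to $2065.60, over the $1800 cap, so member pays $1800 − $298 = $1502. Insurer: $8030 − $1502 = $6528.

$6528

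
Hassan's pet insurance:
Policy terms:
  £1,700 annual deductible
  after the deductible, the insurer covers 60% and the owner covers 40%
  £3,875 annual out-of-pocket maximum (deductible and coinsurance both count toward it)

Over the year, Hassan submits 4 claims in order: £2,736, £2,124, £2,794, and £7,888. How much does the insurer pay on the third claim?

£1,883

#1 (£2,736): deductible takes £1,700, £1,036 remains; 40% of £1,036 = £414.40. Cost to owner: £2,114.40. OOP to date £2,114.40. Insurer: £2,736 − £2,114.40 = £621.60.
#2 (£2,124): 40% coinsurance on £2,124 = £849.60. Owner pays £849.60; OOP now £2,964. Plan pays £2,124 − £849.60 = £1,274.40.
#3 (£2,794): 40% coinsurance on £2,794 = £1,117.60. That would push OOP to £4,081.60, over the £3,875 cap, so owner pays £3,875 − £2,964 = £911. Insurer: £2,794 − £911 = £1,883.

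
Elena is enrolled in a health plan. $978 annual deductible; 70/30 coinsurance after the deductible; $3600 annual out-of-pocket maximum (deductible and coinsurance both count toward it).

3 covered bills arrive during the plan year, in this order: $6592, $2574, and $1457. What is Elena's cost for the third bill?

$165.60

#1 ($6592): $978 to deductible, leaving $5614; 30% of $5614 = $1684.20. Cost to patient: $2662.20. OOP to date $2662.20.
#2 ($2574): deductible already satisfied, so patient's share is 30% × $2574 = $772.20. Patient pays $772.20; OOP now $3434.40.
#3 ($1457): 30% coinsurance on $1457 = $437.10. OOP would hit $3871.50 > $3600, so the cap limits the patient to $3600 − $3434.40 = $165.60.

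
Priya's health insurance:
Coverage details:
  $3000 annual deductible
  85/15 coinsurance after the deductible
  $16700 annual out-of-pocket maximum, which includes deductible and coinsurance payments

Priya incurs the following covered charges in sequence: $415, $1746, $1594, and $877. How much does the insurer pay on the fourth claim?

Bill 1, $415: all of it applies to the deductible. Patient owes $415 (running OOP $415). Insurer: $415 − $415 = $0.
Bill 2, $1746: all of it applies to the deductible. Patient owes $1746 (running OOP $2161). Insurer: $1746 − $1746 = $0.
Bill 3, $1594: $839 to deductible, leaving $755; coinsurance $755 × 15% = $113.25. Patient pays $952.25; OOP now $3113.25. Insurer: $1594 − $952.25 = $641.75.
Bill 4, $877: deductible already satisfied, so patient's share is 15% × $877 = $131.55. Cost to patient: $131.55. OOP to date $3244.80. Plan pays $877 − $131.55 = $745.45.

$745.45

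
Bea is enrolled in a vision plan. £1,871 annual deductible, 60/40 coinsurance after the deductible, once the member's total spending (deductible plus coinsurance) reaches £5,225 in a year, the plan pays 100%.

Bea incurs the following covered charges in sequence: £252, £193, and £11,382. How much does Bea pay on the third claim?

£4,780

#1 (£252): fully absorbed by the deductible. Member pays £252; OOP now £252.
#2 (£193): fully absorbed by the deductible. Member pays £193; OOP now £445.
#3 (£11,382): £1,426 to deductible, leaving £9,956; member's 40% is £3,982.40. Deductible plus coinsurance: £1,426 + £3,982.40 = £5,408.40. That would push OOP to £5,853.40, over the £5,225 cap, so member pays £5,225 − £445 = £4,780.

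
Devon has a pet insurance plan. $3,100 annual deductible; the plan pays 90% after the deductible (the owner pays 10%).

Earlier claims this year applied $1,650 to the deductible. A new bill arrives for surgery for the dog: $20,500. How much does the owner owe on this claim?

$3,355

Deductible still to meet: $3,100 − $1,650 = $1,450.
The remaining $19,050 (= $20,500 − $1,450) moves to coinsurance.
10% of $19,050 = $1,905 falls to the owner.
So the owner owes $1,450 + $1,905 = $3,355.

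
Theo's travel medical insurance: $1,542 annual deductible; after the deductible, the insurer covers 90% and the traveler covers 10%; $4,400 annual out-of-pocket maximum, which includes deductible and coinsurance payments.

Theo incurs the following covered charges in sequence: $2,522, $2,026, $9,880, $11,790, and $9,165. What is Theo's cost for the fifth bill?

#1 ($2,522): deductible takes $1,542, $980 remains; traveler's 10% is $98. Traveler pays $1,640; OOP now $1,640.
#2 ($2,026): deductible already satisfied, so traveler's share is 10% × $2,026 = $202.60. Traveler pays $202.60; OOP now $1,842.60.
#3 ($9,880): deductible already satisfied, so traveler's share is 10% × $9,880 = $988. Traveler owes $988 (running OOP $2,830.60).
#4 ($11,790): deductible already satisfied, so traveler's share is 10% × $11,790 = $1,179. Traveler owes $1,179 (running OOP $4,009.60).
#5 ($9,165): deductible met; 10% of $9,165 = $916.50. That would push OOP to $4,926.10, over the $4,400 cap, so traveler pays $4,400 − $4,009.60 = $390.40.

$390.40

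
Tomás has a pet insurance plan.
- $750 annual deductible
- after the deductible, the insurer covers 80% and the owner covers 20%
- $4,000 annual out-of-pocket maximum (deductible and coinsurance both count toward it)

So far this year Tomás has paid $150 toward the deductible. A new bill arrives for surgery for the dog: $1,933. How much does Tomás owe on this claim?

Remaining deductible: $750 − $150 = $600.
That leaves $1,933 − $600 = $1,333 for coinsurance.
Owner's 20% share of $1,333 is $266.60.
That puts the owner's cost at $600 + $266.60 = $866.60 before any cap.
Year-to-date out-of-pocket becomes $150 + $866.60 = $1,016.60, still under the $4,000 maximum, so no cap applies.

$866.60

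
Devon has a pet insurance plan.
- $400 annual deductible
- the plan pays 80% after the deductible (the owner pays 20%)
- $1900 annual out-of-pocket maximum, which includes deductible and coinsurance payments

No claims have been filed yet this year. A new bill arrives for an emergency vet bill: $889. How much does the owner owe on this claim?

Deductible not yet touched, so the first $400 of the bill goes to the deductible.
That leaves $889 − $400 = $489 for coinsurance.
20% of $489 = $97.80 falls to the owner.
So the owner owes $400 + $97.80 = $497.80 before any cap.
Year-to-date out-of-pocket becomes $0 + $497.80 = $497.80, still under the $1900 maximum, so no cap applies.

$497.80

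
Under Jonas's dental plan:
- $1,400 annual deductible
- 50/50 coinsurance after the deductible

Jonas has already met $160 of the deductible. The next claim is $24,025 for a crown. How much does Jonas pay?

Deductible still to meet: $1,400 − $160 = $1,240.
The remaining $22,785 (= $24,025 − $1,240) moves to coinsurance.
Patient's 50% share of $22,785 is $11,392.50.
So the patient owes $1,240 + $11,392.50 = $12,632.50.

$12,632.50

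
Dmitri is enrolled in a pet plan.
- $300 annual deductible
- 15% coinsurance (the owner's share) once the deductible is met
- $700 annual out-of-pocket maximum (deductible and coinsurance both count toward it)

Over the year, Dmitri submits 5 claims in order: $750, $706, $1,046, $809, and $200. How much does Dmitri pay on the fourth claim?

$69.70

Claim 1 — $750: $300 to deductible, leaving $450; owner's 15% is $67.50. Cost to owner: $367.50. OOP to date $367.50.
Claim 2 — $706: deductible met; 15% of $706 = $105.90. Cost to owner: $105.90. OOP to date $473.40.
Claim 3 — $1,046: deductible met; 15% of $1,046 = $156.90. Owner owes $156.90 (running OOP $630.30).
Claim 4 — $809: 15% coinsurance on $809 = $121.35. Adding that to $630.30 gives $751.65, past the $700 cap; owner pays only $700 − $630.30 = $69.70.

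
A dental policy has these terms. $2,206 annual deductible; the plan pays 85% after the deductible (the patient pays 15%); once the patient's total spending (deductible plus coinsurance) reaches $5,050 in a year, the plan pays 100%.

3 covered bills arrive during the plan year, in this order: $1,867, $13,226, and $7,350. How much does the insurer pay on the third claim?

#1 ($1,867): entire amount goes to the deductible. Patient pays $1,867; OOP now $1,867. Plan pays $1,867 − $1,867 = $0.
#2 ($13,226): $339 finishes the deductible; $12,887 goes to coinsurance; 15% of $12,887 = $1,933.05. Patient pays $2,272.05; OOP now $4,139.05. Insurer: $13,226 − $2,272.05 = $10,953.95.
#3 ($7,350): deductible already satisfied, so patient's share is 15% × $7,350 = $1,102.50. Adding that to $4,139.05 gives $5,241.55, past the $5,050 cap; patient pays only $5,050 − $4,139.05 = $910.95. Plan pays $7,350 − $910.95 = $6,439.05.

$6,439.05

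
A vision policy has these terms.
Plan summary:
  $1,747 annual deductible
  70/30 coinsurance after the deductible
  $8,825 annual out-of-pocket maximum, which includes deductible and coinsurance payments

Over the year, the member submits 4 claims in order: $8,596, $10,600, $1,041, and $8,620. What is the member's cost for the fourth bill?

Bill 1, $8,596: deductible takes $1,747, $6,849 remains; 30% of $6,849 = $2,054.70. Cost to member: $3,801.70. OOP to date $3,801.70.
Bill 2, $10,600: deductible already satisfied, so member's share is 30% × $10,600 = $3,180. Member pays $3,180; OOP now $6,981.70.
Bill 3, $1,041: 30% coinsurance on $1,041 = $312.30. Cost to member: $312.30. OOP to date $7,294.
Bill 4, $8,620: 30% coinsurance on $8,620 = $2,586. OOP would hit $9,880 > $8,825, so the cap limits the member to $8,825 − $7,294 = $1,531.

$1,531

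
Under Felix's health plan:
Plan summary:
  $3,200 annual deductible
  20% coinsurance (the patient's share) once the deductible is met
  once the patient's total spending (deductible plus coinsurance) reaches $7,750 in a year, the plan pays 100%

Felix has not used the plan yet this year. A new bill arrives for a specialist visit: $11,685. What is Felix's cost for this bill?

$4,897

Nothing has been paid toward the $3,200 deductible, so the first $3,200 of this charge is applied there.
The remaining $8,485 (= $11,685 − $3,200) moves to coinsurance.
20% of $8,485 = $1,697 falls to the patient.
Patient responsibility before any cap: $3,200 + $1,697 = $4,897.
Year-to-date out-of-pocket becomes $0 + $4,897 = $4,897, still under the $7,750 maximum, so no cap applies.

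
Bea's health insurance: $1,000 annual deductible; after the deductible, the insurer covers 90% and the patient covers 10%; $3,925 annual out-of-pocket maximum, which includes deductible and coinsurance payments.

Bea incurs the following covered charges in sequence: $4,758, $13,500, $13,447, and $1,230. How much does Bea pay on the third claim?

Claim 1 — $4,758: deductible takes $1,000, $3,758 remains; coinsurance $3,758 × 10% = $375.80. Cost to patient: $1,375.80. OOP to date $1,375.80.
Claim 2 — $13,500: deductible met; 10% of $13,500 = $1,350. Cost to patient: $1,350. OOP to date $2,725.80.
Claim 3 — $13,447: deductible met; 10% of $13,447 = $1,344.70. That would push OOP to $4,070.50, over the $3,925 cap, so patient pays $3,925 − $2,725.80 = $1,199.20.

$1,199.20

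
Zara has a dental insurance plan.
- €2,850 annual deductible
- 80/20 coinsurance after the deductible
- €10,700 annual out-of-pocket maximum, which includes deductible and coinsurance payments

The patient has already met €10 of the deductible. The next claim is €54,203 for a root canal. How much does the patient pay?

€10 of the €2,850 deductible is already met, leaving €2,840.
After the €2,840 deductible portion, €54,203 − €2,840 = €51,363 is subject to coinsurance.
Patient's 20% share of €51,363 is €10,272.60.
That puts the patient's cost at €2,840 + €10,272.60 = €13,112.60 before any cap.
That would bring total out-of-pocket to €13,122.60, past the €10,700 cap. The patient is capped at €10,700 − €10 = €10,690 on this claim.

€10,690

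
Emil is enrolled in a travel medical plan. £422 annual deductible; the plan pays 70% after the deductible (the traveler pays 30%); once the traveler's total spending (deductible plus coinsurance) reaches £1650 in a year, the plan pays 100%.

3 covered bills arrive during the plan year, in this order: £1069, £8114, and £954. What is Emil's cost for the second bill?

Claim 1 (£1069): £422 to deductible, leaving £647; traveler's 30% is £194.10. Cost to traveler: £616.10. OOP to date £616.10.
Claim 2 (£8114): 30% coinsurance on £8114 = £2434.20. OOP would hit £3050.30 > £1650, so the cap limits the traveler to £1650 − £616.10 = £1033.90.

£1033.90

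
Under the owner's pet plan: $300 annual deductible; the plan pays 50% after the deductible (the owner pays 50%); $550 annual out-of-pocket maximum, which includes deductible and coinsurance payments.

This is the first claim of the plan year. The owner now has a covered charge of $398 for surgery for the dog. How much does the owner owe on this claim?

Deductible not yet touched, so the first $300 of the bill goes to the deductible.
The remaining $98 (= $398 − $300) moves to coinsurance.
Coinsurance: $98 × 50% = $49.
That puts the owner's cost at $300 + $49 = $349 before any cap.
Total out-of-pocket so far would be $0 + $349 = $349, below the $550 cap — no reduction.

$349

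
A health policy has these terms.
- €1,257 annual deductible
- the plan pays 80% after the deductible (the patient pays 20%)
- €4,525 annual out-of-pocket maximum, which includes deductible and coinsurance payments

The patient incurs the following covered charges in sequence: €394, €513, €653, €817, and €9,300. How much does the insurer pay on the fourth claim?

€653.60

Claim 1 (€394): entire amount goes to the deductible. Cost to patient: €394. OOP to date €394. Insurer: €394 − €394 = €0.
Claim 2 (€513): all of it applies to the deductible. Patient owes €513 (running OOP €907). Plan pays €513 − €513 = €0.
Claim 3 (€653): deductible takes €350, €303 remains; coinsurance €303 × 20% = €60.60. Patient pays €410.60; OOP now €1,317.60. Insurer: €653 − €410.60 = €242.40.
Claim 4 (€817): deductible already satisfied, so patient's share is 20% × €817 = €163.40. Cost to patient: €163.40. OOP to date €1,481. Insurer: €817 − €163.40 = €653.60.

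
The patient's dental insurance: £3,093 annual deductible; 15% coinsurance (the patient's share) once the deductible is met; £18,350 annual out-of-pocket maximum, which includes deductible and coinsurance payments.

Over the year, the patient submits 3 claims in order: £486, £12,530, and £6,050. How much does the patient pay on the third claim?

£907.50

Claim 1 (£486): entire amount goes to the deductible. Patient owes £486 (running OOP £486).
Claim 2 (£12,530): £2,607 finishes the deductible; £9,923 goes to coinsurance; 15% of £9,923 = £1,488.45. Patient pays £4,095.45; OOP now £4,581.45.
Claim 3 (£6,050): deductible met; 15% of £6,050 = £907.50. Cost to patient: £907.50. OOP to date £5,488.95.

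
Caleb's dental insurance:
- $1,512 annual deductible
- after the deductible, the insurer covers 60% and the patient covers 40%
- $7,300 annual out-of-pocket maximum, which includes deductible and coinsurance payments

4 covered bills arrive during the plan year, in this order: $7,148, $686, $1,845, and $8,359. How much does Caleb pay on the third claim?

Claim 1 — $7,148: $1,512 to deductible, leaving $5,636; 40% of $5,636 = $2,254.40. Patient pays $3,766.40; OOP now $3,766.40.
Claim 2 — $686: deductible met; 40% of $686 = $274.40. Patient pays $274.40; OOP now $4,040.80.
Claim 3 — $1,845: deductible met; 40% of $1,845 = $738. Patient pays $738; OOP now $4,778.80.

$738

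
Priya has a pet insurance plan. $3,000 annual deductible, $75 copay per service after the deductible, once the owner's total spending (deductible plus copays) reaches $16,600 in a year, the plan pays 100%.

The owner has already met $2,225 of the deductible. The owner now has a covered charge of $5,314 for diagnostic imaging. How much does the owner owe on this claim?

$850

Remaining deductible: $3,000 − $2,225 = $775.
After the $775 deductible portion, $5,314 − $775 = $4,539 is subject to the copay.
Copay on this service: $75.
That puts the owner's cost at $775 + $75 = $850 before any cap.
Cumulative spending $2,225 + $850 = $3,075 stays under the $16,600 maximum.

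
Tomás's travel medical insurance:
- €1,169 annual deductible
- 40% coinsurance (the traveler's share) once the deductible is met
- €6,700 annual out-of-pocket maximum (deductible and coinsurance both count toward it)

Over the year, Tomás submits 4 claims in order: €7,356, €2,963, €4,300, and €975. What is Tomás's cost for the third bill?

€1,720

Claim 1 (€7,356): €1,169 finishes the deductible; €6,187 goes to coinsurance; traveler's 40% is €2,474.80. Traveler pays €3,643.80; OOP now €3,643.80.
Claim 2 (€2,963): deductible already satisfied, so traveler's share is 40% × €2,963 = €1,185.20. Traveler owes €1,185.20 (running OOP €4,829).
Claim 3 (€4,300): deductible met; 40% of €4,300 = €1,720. Cost to traveler: €1,720. OOP to date €6,549.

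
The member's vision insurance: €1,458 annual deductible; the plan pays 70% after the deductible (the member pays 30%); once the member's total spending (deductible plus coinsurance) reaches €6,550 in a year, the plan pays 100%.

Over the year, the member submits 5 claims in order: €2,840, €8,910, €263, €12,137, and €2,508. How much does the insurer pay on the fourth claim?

Claim 1 (€2,840): €1,458 finishes the deductible; €1,382 goes to coinsurance; coinsurance €1,382 × 30% = €414.60. Member pays €1,872.60; OOP now €1,872.60. Plan pays €2,840 − €1,872.60 = €967.40.
Claim 2 (€8,910): 30% coinsurance on €8,910 = €2,673. Member pays €2,673; OOP now €4,545.60. Insurer: €8,910 − €2,673 = €6,237.
Claim 3 (€263): 30% coinsurance on €263 = €78.90. Member pays €78.90; OOP now €4,624.50. Plan pays €263 − €78.90 = €184.10.
Claim 4 (€12,137): deductible already satisfied, so member's share is 30% × €12,137 = €3,641.10. That would push OOP to €8,265.60, over the €6,550 cap, so member pays €6,550 − €4,624.50 = €1,925.50. Insurer: €12,137 − €1,925.50 = €10,211.50.

€10,211.50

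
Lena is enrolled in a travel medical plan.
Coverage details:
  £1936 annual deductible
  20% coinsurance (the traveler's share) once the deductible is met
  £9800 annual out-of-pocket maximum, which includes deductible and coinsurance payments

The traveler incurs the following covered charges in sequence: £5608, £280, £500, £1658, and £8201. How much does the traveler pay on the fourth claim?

Bill 1, £5608: £1936 finishes the deductible; £3672 goes to coinsurance; coinsurance £3672 × 20% = £734.40. Cost to traveler: £2670.40. OOP to date £2670.40.
Bill 2, £280: deductible already satisfied, so traveler's share is 20% × £280 = £56. Cost to traveler: £56. OOP to date £2726.40.
Bill 3, £500: deductible met; 20% of £500 = £100. Traveler pays £100; OOP now £2826.40.
Bill 4, £1658: deductible already satisfied, so traveler's share is 20% × £1658 = £331.60. Traveler owes £331.60 (running OOP £3158).

£331.60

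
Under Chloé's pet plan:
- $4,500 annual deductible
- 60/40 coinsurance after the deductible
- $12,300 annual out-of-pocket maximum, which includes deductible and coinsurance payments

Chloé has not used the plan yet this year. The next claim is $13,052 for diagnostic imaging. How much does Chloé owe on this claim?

Deductible not yet touched, so the first $4,500 of the bill goes to the deductible.
That leaves $13,052 − $4,500 = $8,552 for coinsurance.
Coinsurance: $8,552 × 40% = $3,420.80.
That puts the owner's cost at $4,500 + $3,420.80 = $7,920.80 before any cap.
Year-to-date out-of-pocket becomes $0 + $7,920.80 = $7,920.80, still under the $12,300 maximum, so no cap applies.

$7,920.80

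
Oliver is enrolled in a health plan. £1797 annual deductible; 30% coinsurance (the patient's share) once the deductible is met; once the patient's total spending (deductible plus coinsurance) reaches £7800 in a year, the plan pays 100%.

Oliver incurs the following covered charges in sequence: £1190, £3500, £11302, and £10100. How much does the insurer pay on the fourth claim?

£8355.50

Bill 1, £1190: all of it applies to the deductible. Patient pays £1190; OOP now £1190. Insurer: £1190 − £1190 = £0.
Bill 2, £3500: deductible takes £607, £2893 remains; patient's 30% is £867.90. Cost to patient: £1474.90. OOP to date £2664.90. Plan pays £3500 − £1474.90 = £2025.10.
Bill 3, £11302: deductible met; 30% of £11302 = £3390.60. Cost to patient: £3390.60. OOP to date £6055.50. Plan pays £11302 − £3390.60 = £7911.40.
Bill 4, £10100: deductible met; 30% of £10100 = £3030. Adding that to £6055.50 gives £9085.50, past the £7800 cap; patient pays only £7800 − £6055.50 = £1744.50. Plan pays £10100 − £1744.50 = £8355.50.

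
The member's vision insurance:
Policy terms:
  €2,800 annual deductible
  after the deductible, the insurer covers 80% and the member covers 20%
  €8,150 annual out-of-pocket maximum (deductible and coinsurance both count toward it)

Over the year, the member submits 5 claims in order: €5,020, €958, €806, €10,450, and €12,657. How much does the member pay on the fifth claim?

€2,463.20

#1 (€5,020): €2,800 finishes the deductible; €2,220 goes to coinsurance; member's 20% is €444. Member owes €3,244 (running OOP €3,244).
#2 (€958): deductible met; 20% of €958 = €191.60. Member owes €191.60 (running OOP €3,435.60).
#3 (€806): 20% coinsurance on €806 = €161.20. Member owes €161.20 (running OOP €3,596.80).
#4 (€10,450): deductible met; 20% of €10,450 = €2,090. Member owes €2,090 (running OOP €5,686.80).
#5 (€12,657): 20% coinsurance on €12,657 = €2,531.40. OOP would hit €8,218.20 > €8,150, so the cap limits the member to €8,150 − €5,686.80 = €2,463.20.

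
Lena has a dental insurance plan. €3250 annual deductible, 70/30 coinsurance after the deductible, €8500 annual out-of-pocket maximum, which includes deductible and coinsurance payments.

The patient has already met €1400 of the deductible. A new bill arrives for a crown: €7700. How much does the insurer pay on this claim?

Remaining deductible: €3250 − €1400 = €1850.
That leaves €7700 − €1850 = €5850 for coinsurance.
Coinsurance: €5850 × 30% = €1755.
So the patient owes €1850 + €1755 = €3605 before any cap.
Total out-of-pocket so far would be €1400 + €3605 = €5005, below the €8500 cap — no reduction.
The plan picks up €7700 − €3605 = €4095.

€4095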